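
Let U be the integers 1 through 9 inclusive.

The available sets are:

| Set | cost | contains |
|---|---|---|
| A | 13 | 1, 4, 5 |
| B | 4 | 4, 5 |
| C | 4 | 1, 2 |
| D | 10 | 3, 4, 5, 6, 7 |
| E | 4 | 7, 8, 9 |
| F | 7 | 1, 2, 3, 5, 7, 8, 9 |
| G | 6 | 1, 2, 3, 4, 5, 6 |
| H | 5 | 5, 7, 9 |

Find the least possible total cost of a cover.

E, G together cover every element (E ∪ G = {1, 2, 3, 4, 5, 6, 7, 8, 9}); total cost 4 + 6 = 10.
The greedy pick F, G costs 13; no covering selection beats 10.

10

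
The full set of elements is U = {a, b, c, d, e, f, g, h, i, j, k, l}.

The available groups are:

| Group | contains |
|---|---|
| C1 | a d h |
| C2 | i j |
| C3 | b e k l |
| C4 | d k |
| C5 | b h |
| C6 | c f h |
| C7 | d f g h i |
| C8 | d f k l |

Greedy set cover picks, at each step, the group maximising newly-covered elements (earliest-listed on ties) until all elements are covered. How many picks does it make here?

5

Greedy: pick C7 (covers 5 new) → pick C3 (covers 4 new) → pick C1 (covers 1 new) → pick C2 (covers 1 new) → pick C6 (covers 1 new). Total picks: 5.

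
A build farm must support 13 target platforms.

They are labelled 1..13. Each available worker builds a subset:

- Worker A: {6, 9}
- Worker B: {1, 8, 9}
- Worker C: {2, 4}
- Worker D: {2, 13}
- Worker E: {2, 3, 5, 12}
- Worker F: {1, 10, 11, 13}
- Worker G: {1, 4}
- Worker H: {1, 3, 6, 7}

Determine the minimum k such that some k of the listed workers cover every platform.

5

B and E and F and G and H together: B ∪ E ∪ F ∪ G ∪ H = {1, 2, 3, 4, 5, 6, 7, 8, 9, 10, 11, 12, 13} — every platform is covered.
No 4 of the 8 workers cover everything (all 70 combinations miss at least one platform), so 5 is optimal.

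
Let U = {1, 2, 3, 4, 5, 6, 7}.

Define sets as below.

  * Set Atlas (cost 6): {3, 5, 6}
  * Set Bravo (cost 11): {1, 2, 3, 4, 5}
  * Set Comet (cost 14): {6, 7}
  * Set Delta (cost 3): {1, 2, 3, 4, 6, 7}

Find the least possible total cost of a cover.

Atlas, Delta together cover every point (Atlas ∪ Delta = {1, 2, 3, 4, 5, 6, 7}); total cost 6 + 3 = 9.
No covering selection has total cost below 9.

9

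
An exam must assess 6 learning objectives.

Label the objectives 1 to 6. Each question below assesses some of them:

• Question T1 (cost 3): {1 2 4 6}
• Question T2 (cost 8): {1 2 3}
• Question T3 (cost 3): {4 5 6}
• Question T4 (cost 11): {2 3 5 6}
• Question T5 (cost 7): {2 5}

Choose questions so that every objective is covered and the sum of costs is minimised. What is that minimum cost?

11

T2, T3 together cover every objective (T2 ∪ T3 = {1, 2, 3, 4, 5, 6}); total cost 8 + 3 = 11.
The greedy pick T1, T3, T2 costs 14; no covering selection beats 11.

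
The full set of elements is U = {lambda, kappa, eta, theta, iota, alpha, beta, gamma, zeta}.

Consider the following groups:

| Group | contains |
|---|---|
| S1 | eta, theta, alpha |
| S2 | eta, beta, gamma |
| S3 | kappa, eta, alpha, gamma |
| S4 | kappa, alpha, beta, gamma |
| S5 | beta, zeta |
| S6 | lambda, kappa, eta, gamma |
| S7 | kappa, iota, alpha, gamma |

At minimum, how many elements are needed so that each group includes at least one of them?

3

H = {alpha, beta, gamma} meets every group (each contains at least one member of H), and |H| = 3.
No choice of 2 elements meets every group, so 3 is the minimum.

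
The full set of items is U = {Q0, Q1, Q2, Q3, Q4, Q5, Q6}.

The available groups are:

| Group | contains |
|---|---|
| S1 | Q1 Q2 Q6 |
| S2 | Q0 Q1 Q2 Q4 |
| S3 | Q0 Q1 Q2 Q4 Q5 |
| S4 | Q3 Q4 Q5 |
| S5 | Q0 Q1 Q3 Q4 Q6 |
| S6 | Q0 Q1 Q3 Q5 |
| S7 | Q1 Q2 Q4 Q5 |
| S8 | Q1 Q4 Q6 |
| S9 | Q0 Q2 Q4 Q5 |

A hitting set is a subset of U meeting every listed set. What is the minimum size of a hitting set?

2

The 2 items {Q1, Q4} hit every group.
The groups S1, S4 are pairwise disjoint, so any hitting set needs a separate item for each — at least 2. Hence 2 is optimal.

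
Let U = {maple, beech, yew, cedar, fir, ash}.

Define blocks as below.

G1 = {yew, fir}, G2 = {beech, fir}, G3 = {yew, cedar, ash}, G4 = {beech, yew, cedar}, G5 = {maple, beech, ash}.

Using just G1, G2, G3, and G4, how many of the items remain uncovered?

1

Union of G1, G2, G3, G4 = {beech, yew, cedar, fir, ash}.
Not covered: maple — 1 item.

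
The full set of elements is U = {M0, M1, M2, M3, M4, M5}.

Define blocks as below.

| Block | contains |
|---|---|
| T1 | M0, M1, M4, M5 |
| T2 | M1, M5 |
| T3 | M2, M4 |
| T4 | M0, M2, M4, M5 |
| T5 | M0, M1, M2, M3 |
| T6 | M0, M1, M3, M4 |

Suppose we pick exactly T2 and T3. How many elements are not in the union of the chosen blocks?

Union of T2, T3 = {M1, M2, M4, M5}.
Not covered: M0, M3 — 2 elements.

2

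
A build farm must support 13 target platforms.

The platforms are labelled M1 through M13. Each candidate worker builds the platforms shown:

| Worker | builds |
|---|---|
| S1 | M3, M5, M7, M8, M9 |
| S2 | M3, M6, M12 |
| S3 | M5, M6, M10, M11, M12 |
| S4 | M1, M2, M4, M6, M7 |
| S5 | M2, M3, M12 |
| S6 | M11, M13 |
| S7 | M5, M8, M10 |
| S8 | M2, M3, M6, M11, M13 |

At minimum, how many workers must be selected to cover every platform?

4

Take {S1, S3, S4, S6}. Their union is {M1, M2, M3, M4, M5, M6, M7, M8, M9, M10, M11, M12, M13}, which is all 13 platforms.
No 3 of the 8 workers cover everything (all 56 combinations miss at least one platform), so 4 is optimal.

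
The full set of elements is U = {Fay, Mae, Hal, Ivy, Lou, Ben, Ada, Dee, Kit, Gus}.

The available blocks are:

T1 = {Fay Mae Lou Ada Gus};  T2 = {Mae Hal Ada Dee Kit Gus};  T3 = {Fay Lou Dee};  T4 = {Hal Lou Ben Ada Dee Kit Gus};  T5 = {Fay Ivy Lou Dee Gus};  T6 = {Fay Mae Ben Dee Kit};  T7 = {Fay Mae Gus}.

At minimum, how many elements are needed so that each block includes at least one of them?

2

The 2 elements {Fay, Ada} hit every block.
No single element lies in every block, so at least 2 are needed and 2 is optimal.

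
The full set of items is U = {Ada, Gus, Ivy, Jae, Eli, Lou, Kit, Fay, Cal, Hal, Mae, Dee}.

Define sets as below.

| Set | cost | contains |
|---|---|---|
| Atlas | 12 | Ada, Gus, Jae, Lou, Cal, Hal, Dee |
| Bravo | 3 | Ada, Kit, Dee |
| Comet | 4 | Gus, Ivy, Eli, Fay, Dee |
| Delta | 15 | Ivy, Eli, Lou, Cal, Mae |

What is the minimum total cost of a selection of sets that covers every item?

34

Atlas, Bravo, Comet, Delta together cover every item (Atlas ∪ Bravo ∪ Comet ∪ Delta = {Ada, Gus, Ivy, Jae, Eli, Lou, Kit, Fay, Cal, Hal, Mae, Dee}); total cost 12 + 3 + 4 + 15 = 34.
No covering selection has total cost below 34.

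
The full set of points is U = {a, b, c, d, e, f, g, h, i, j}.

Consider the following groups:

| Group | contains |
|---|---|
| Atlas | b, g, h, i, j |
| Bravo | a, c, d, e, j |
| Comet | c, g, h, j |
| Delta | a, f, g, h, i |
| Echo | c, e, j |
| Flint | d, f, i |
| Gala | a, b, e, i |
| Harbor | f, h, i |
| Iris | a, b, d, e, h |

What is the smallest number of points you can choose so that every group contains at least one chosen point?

3

T = {a, f, j} meets every group (each contains at least one member of T), and |T| = 3.
No choice of 2 points meets every group, so 3 is the minimum.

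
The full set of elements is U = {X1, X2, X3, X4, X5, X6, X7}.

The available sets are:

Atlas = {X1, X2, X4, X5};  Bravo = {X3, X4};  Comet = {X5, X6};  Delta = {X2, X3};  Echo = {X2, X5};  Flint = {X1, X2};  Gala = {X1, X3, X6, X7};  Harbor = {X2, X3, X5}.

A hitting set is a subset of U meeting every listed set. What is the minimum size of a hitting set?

The 3 elements {X1, X3, X5} hit every set.
The sets Bravo, Comet, Flint are pairwise disjoint, so any hitting set needs a separate element for each — at least 3. Hence 3 is optimal.

3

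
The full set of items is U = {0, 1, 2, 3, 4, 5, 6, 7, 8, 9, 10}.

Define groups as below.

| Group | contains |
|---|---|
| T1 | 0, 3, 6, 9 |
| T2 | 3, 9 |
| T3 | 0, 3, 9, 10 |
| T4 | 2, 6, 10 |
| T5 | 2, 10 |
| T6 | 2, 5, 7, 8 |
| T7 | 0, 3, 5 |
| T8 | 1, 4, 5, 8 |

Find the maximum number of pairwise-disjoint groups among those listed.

3

T1, T5, T8 are pairwise disjoint (T1={0,3,6,9}; T5={2,10}; T8={1,4,5,8}).
Every remaining group overlaps one of these, and no 4 of the listed groups are pairwise disjoint, so 3 is the maximum.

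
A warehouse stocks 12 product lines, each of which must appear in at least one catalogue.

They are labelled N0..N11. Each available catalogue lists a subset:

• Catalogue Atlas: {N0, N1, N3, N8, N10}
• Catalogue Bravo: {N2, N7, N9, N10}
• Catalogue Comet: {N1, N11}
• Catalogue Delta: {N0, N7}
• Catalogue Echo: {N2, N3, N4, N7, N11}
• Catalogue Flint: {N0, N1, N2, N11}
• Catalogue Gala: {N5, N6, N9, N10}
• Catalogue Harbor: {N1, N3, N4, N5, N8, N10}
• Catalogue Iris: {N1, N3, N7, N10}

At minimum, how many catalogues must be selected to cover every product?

Atlas and Echo and Gala together: Atlas ∪ Echo ∪ Gala = {N0, N1, N2, N3, N4, N5, N6, N7, N8, N9, N10, N11} — every product is covered.
Only Gala contains N6, so Gala is forced; the remaining 8 products need at least 2 more catalogues (each remaining catalogue adds at most 5) — so at least 3 catalogues are needed, and 3 is optimal.

3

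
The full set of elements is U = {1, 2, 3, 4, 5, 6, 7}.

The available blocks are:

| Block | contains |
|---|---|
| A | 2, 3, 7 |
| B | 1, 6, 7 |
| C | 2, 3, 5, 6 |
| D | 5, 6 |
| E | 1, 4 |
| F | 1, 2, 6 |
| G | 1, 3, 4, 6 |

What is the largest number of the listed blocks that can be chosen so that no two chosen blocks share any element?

A, D, E are pairwise disjoint (A={2,3,7}; D={5,6}; E={1,4}).
Every remaining block overlaps one of these, and no 4 of the listed blocks are pairwise disjoint, so 3 is the maximum.

3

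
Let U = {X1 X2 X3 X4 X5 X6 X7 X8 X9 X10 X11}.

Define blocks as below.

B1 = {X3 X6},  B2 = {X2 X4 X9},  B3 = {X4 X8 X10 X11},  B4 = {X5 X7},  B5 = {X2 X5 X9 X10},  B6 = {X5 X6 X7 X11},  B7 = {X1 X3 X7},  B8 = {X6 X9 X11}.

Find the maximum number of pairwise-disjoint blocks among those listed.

3

B1, B2, B4 are pairwise disjoint (B1={X3,X6}; B2={X2,X4,X9}; B4={X5,X7}).
Every remaining block overlaps one of these, and no 4 of the listed blocks are pairwise disjoint, so 3 is the maximum.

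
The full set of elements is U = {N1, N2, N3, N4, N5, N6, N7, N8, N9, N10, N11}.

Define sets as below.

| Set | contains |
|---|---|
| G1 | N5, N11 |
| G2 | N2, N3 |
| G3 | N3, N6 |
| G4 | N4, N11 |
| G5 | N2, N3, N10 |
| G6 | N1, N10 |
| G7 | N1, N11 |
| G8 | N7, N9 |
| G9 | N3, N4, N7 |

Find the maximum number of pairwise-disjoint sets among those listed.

G3, G4, G6, G8 are pairwise disjoint (G3={N3,N6}; G4={N4,N11}; G6={N1,N10}; G8={N7,N9}).
Every remaining set overlaps one of these, and no 5 of the listed sets are pairwise disjoint, so 4 is the maximum.

4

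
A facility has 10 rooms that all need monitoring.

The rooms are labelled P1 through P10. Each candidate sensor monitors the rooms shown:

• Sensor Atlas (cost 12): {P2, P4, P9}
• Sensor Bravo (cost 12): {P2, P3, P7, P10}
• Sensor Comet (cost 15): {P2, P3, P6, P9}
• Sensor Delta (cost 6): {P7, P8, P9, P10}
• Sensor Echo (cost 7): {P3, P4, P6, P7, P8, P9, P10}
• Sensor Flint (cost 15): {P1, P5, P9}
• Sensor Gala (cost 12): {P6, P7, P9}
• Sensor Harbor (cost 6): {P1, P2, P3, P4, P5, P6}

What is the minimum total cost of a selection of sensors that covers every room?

Delta, Harbor together cover every room (Delta ∪ Harbor = {P1, P2, P3, P4, P5, P6, P7, P8, P9, P10}); total cost 6 + 6 = 12.
The greedy pick Echo, Harbor costs 13; no covering selection beats 12.

12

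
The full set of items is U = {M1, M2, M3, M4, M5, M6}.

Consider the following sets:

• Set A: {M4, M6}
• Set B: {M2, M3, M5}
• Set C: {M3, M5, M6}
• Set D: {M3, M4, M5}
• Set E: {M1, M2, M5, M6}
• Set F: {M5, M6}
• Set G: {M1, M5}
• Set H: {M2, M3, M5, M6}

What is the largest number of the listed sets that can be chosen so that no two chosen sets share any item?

2

A, B are pairwise disjoint (A={M4,M6}; B={M2,M3,M5}).
Every remaining set overlaps one of these, and no 3 of the listed sets are pairwise disjoint, so 2 is the maximum.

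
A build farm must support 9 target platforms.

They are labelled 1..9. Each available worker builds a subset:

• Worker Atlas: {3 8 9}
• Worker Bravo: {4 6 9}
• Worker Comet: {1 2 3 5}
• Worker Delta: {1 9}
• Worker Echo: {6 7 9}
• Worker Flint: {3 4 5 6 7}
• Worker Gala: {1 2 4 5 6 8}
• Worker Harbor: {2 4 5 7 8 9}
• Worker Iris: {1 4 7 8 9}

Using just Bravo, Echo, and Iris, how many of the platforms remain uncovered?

3

Union of Bravo, Echo, Iris = {1, 4, 6, 7, 8, 9}.
Not covered: 2, 3, 5 — 3 platforms.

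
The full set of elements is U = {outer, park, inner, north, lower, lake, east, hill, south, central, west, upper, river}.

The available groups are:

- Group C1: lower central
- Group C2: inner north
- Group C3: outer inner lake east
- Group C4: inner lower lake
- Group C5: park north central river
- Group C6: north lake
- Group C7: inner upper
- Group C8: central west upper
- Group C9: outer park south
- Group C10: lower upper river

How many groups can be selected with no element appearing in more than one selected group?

4

C1, C6, C7, C9 are pairwise disjoint (C1={lower,central}; C6={north,lake}; C7={inner,upper}; C9={outer,park,south}).
Every remaining group overlaps one of these, and no 5 of the listed groups are pairwise disjoint, so 4 is the maximum.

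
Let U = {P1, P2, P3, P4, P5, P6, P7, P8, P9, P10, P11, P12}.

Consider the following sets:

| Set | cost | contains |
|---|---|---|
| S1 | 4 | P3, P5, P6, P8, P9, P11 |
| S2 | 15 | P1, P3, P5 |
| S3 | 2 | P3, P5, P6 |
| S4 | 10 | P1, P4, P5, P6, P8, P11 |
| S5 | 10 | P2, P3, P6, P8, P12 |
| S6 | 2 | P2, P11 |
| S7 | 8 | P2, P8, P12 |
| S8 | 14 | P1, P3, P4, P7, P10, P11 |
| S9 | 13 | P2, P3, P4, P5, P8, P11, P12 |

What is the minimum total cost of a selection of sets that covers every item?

26

S1, S7, S8 together cover every item (S1 ∪ S7 ∪ S8 = {P1, P2, P3, P4, P5, P6, P7, P8, P9, P10, P11, P12}); total cost 4 + 8 + 14 = 26.
The greedy pick S1, S6, S8, S7 costs 28; no covering selection beats 26.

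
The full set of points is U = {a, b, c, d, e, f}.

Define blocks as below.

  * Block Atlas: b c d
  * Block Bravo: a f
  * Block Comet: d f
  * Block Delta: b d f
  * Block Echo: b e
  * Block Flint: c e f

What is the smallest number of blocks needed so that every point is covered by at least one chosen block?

Bravo, Delta, and Flint cover everything between them: the union {a, b, c, d, e, f} is all of U.
Only Bravo contains a, so Bravo is forced; the remaining 4 points need at least 2 more blocks (each remaining block adds at most 3) — so at least 3 blocks are needed, and 3 is optimal.

3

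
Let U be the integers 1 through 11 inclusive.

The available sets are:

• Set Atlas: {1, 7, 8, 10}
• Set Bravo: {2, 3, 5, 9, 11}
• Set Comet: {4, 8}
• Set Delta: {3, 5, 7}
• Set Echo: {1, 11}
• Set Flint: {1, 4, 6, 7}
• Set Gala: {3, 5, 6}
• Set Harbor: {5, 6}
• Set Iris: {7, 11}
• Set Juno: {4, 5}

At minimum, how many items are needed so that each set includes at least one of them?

The 4 items {5, 7, 8, 11} hit every set.
No choice of 3 items meets every set, so 4 is the minimum.

4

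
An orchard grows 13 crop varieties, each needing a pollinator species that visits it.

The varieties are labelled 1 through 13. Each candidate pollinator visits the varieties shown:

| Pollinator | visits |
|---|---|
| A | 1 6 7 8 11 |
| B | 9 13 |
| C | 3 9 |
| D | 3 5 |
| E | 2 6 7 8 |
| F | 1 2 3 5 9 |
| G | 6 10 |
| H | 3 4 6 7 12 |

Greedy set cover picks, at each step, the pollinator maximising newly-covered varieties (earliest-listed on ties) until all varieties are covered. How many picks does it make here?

5

Greedy: pick A (covers 5 new) → pick F (covers 4 new) → pick H (covers 2 new) → pick B (covers 1 new) → pick G (covers 1 new). Total picks: 5.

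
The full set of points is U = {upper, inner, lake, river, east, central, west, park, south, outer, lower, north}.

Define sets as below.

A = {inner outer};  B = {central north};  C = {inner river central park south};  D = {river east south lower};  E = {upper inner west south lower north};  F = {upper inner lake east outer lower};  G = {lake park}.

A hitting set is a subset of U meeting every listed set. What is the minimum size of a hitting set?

4

The 4 points {inner, park, lower, north} hit every set.
The sets A, B, D, G are pairwise disjoint, so any hitting set needs a separate point for each — at least 4. Hence 4 is optimal.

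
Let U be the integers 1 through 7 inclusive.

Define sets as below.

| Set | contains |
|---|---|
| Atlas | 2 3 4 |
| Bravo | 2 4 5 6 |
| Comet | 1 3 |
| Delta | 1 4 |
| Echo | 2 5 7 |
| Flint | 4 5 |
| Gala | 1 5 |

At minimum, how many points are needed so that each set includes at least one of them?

H = {3, 4, 5} meets every set (each contains at least one member of H), and |H| = 3.
No choice of 2 points meets every set, so 3 is the minimum.

3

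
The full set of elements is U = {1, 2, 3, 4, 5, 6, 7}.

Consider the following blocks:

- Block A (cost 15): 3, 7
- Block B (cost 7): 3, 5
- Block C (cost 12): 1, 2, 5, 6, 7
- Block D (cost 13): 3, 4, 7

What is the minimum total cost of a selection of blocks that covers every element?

C, D together cover every element (C ∪ D = {1, 2, 3, 4, 5, 6, 7}); total cost 12 + 13 = 25.
No covering selection has total cost below 25.

25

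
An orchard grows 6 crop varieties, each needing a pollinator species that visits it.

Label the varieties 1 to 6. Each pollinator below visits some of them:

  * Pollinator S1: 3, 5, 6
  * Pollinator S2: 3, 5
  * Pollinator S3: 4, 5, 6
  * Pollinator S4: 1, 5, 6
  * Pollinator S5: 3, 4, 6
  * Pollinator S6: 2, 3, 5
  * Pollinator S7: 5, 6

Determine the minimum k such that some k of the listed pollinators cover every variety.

3

S4 and S5 and S6 together: S4 ∪ S5 ∪ S6 = {1, 2, 3, 4, 5, 6} — every variety is covered.
Only S4 contains 1, so S4 is forced; the remaining 3 varieties need at least 2 more pollinators (each remaining pollinator adds at most 2) — so at least 3 pollinators are needed, and 3 is optimal.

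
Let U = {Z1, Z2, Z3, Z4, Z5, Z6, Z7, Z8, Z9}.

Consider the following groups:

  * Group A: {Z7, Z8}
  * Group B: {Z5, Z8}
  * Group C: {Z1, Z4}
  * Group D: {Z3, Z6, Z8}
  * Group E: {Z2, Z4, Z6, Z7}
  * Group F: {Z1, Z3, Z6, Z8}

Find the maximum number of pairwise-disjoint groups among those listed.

2

A, C are pairwise disjoint (A={Z7,Z8}; C={Z1,Z4}).
Every remaining group overlaps one of these, and no 3 of the listed groups are pairwise disjoint, so 2 is the maximum.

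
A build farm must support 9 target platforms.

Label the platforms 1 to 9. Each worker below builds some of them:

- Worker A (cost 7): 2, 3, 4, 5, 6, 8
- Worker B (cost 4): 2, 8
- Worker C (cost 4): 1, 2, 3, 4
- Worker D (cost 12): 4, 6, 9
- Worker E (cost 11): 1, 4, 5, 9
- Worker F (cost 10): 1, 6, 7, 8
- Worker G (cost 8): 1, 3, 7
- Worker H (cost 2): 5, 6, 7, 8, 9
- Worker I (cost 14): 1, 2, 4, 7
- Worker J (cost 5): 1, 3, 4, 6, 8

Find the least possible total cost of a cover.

6

C, H together cover every platform (C ∪ H = {1, 2, 3, 4, 5, 6, 7, 8, 9}); total cost 4 + 2 = 6.
No covering selection has total cost below 6.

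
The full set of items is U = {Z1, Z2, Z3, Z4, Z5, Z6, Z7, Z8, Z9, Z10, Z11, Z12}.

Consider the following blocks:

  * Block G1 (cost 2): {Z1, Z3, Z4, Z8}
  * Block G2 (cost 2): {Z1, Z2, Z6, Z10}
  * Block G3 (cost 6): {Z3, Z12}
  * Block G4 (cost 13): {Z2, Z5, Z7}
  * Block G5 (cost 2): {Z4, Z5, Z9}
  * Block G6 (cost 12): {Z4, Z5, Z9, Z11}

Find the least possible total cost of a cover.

35

G1, G2, G3, G4, G6 together cover every item (G1 ∪ G2 ∪ G3 ∪ G4 ∪ G6 = {Z1, Z2, Z3, Z4, Z5, Z6, Z7, Z8, Z9, Z10, Z11, Z12}); total cost 2 + 2 + 6 + 13 + 12 = 35.
The greedy pick G1, G2, G5, G3, G6, G4 costs 37; no covering selection beats 35.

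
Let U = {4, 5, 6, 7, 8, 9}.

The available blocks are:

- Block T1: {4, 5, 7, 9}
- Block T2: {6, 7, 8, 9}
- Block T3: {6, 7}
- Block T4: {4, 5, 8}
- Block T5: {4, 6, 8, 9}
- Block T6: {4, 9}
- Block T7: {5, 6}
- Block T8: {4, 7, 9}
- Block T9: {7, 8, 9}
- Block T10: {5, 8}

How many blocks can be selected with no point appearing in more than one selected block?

T3, T6, T10 are pairwise disjoint (T3={6,7}; T6={4,9}; T10={5,8}).
Every remaining block overlaps one of these, and no 4 of the listed blocks are pairwise disjoint, so 3 is the maximum.

3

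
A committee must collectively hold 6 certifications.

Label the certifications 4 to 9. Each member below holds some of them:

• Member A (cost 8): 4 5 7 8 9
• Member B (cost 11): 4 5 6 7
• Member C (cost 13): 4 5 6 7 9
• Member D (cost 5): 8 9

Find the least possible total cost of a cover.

B, D together cover every certification (B ∪ D = {4, 5, 6, 7, 8, 9}); total cost 11 + 5 = 16.
The greedy pick A, B costs 19; no covering selection beats 16.

16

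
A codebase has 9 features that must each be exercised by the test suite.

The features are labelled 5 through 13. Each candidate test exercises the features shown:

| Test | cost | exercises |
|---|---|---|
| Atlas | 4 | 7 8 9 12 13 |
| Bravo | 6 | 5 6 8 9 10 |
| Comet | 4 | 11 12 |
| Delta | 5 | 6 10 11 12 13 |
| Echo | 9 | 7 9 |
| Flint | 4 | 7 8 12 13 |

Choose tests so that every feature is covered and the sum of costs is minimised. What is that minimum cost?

Bravo, Comet, Flint together cover every feature (Bravo ∪ Comet ∪ Flint = {5, 6, 7, 8, 9, 10, 11, 12, 13}); total cost 6 + 4 + 4 = 14.
The greedy pick Atlas, Delta, Bravo costs 15; no covering selection beats 14.

14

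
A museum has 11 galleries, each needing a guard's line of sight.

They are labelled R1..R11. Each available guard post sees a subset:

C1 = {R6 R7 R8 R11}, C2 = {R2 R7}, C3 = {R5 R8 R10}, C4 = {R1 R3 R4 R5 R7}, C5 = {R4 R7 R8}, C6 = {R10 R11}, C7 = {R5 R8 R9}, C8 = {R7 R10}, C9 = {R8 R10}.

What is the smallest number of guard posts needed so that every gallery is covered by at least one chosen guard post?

Take {C1, C2, C4, C7, C8}. Their union is {R1, R2, R3, R4, R5, R6, R7, R8, R9, R10, R11}, which is all 11 galleries.
No 4 of the 9 guard posts cover everything (all 126 combinations miss at least one gallery), so 5 is optimal.

5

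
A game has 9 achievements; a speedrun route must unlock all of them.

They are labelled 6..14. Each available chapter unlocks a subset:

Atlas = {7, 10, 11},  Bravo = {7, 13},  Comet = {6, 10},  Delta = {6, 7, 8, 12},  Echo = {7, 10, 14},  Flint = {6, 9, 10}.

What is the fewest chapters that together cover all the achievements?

5

Atlas and Bravo and Delta and Echo and Flint together: Atlas ∪ Bravo ∪ Delta ∪ Echo ∪ Flint = {6, 7, 8, 9, 10, 11, 12, 13, 14} — every achievement is covered.
No 4 of the 6 chapters cover everything (all 15 combinations miss at least one achievement), so 5 is optimal.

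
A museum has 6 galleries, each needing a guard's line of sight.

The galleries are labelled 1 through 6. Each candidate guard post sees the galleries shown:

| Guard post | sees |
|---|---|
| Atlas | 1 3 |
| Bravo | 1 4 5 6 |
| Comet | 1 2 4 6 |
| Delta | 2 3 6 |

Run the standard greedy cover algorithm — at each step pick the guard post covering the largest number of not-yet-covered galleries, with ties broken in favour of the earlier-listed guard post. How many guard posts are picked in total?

Greedy: pick Bravo (covers 4 new) → pick Delta (covers 2 new). Total picks: 2.

2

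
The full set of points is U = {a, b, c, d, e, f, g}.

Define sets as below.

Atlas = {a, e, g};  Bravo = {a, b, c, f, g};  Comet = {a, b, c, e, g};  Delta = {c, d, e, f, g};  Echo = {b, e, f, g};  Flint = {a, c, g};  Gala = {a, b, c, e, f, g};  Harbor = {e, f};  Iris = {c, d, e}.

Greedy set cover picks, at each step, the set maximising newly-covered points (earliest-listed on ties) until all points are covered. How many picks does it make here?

Greedy: pick Gala (covers 6 new) → pick Delta (covers 1 new). Total picks: 2.

2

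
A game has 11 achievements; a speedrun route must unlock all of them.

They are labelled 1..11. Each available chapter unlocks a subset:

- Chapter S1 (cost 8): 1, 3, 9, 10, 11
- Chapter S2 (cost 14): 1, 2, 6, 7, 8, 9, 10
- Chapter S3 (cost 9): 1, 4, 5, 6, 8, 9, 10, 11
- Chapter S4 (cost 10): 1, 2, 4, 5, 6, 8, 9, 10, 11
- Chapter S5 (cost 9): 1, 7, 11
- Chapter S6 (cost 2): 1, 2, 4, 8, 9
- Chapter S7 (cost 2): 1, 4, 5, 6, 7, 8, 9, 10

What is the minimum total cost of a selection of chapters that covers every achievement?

12

S1, S6, S7 together cover every achievement (S1 ∪ S6 ∪ S7 = {1, 2, 3, 4, 5, 6, 7, 8, 9, 10, 11}); total cost 8 + 2 + 2 = 12.
No covering selection has total cost below 12.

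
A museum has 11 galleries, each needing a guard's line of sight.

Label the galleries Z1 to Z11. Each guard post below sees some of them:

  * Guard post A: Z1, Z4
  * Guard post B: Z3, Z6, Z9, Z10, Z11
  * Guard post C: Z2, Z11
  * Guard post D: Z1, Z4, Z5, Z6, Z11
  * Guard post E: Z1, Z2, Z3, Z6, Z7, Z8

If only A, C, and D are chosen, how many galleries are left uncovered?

5

Union of A, C, D = {Z1, Z2, Z4, Z5, Z6, Z11}.
Not covered: Z3, Z7, Z8, Z9, Z10 — 5 galleries.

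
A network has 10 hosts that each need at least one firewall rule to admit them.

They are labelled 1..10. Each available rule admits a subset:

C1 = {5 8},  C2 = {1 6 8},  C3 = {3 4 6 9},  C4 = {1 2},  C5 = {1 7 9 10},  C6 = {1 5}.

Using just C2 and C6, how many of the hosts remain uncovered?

Union of C2, C6 = {1, 5, 6, 8}.
Not covered: 2, 3, 4, 7, 9, 10 — 6 hosts.

6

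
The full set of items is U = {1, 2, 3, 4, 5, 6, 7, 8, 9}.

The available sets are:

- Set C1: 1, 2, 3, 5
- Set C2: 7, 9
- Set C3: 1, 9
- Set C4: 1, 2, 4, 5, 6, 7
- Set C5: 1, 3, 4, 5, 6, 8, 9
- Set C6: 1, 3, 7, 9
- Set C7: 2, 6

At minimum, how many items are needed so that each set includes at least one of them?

The 2 items {2, 9} hit every set.
The sets C3, C7 are pairwise disjoint, so any hitting set needs a separate item for each — at least 2. Hence 2 is optimal.

2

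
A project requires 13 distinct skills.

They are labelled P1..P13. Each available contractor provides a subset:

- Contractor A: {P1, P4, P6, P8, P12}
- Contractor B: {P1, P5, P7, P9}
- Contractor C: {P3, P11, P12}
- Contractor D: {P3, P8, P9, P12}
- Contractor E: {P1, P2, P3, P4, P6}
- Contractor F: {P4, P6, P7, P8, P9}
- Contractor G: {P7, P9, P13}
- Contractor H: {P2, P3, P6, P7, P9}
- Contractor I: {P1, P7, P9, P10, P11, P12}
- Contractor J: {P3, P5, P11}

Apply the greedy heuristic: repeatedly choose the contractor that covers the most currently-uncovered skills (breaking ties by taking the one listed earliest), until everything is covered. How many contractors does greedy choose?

Greedy: pick I (covers 6 new) → pick E (covers 4 new) → pick A (covers 1 new) → pick B (covers 1 new) → pick G (covers 1 new). Total picks: 5.

5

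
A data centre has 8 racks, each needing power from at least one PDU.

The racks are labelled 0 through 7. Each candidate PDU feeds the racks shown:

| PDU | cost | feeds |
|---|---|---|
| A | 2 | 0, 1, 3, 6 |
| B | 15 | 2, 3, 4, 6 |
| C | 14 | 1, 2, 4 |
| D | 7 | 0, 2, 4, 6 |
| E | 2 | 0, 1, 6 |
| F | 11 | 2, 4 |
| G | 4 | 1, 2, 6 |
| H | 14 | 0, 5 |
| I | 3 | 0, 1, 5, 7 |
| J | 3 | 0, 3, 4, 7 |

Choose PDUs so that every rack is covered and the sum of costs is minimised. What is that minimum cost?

10

G, I, J together cover every rack (G ∪ I ∪ J = {0, 1, 2, 3, 4, 5, 6, 7}); total cost 4 + 3 + 3 = 10.
The greedy pick A, I, J, G costs 12; no covering selection beats 10.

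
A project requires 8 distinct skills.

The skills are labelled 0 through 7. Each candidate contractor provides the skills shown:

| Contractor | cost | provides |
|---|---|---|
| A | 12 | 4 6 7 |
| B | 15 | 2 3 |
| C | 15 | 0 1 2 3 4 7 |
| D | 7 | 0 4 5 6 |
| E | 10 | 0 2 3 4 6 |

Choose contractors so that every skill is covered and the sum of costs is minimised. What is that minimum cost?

22

C, D together cover every skill (C ∪ D = {0, 1, 2, 3, 4, 5, 6, 7}); total cost 15 + 7 = 22.
No covering selection has total cost below 22.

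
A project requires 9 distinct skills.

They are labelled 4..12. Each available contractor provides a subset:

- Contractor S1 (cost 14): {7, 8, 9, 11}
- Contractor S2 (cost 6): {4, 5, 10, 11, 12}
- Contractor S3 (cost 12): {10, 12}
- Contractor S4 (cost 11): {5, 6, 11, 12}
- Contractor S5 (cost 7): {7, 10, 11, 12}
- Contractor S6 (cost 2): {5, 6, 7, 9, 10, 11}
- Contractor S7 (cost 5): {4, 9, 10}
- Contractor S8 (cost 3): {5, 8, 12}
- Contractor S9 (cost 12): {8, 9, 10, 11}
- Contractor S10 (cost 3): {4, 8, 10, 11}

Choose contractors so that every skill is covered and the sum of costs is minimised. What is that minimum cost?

S6, S8, S10 together cover every skill (S6 ∪ S8 ∪ S10 = {4, 5, 6, 7, 8, 9, 10, 11, 12}); total cost 2 + 3 + 3 = 8.
No covering selection has total cost below 8.

8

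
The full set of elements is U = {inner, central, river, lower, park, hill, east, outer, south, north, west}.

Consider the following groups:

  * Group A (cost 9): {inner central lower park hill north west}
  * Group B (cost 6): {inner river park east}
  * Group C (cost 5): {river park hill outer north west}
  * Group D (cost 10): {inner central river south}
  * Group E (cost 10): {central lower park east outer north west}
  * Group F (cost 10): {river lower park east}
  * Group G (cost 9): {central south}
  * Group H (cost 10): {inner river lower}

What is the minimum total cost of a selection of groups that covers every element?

C, D, F together cover every element (C ∪ D ∪ F = {inner, central, river, lower, park, hill, east, outer, south, north, west}); total cost 5 + 10 + 10 = 25.
The greedy pick C, A, B, G costs 29; no covering selection beats 25.

25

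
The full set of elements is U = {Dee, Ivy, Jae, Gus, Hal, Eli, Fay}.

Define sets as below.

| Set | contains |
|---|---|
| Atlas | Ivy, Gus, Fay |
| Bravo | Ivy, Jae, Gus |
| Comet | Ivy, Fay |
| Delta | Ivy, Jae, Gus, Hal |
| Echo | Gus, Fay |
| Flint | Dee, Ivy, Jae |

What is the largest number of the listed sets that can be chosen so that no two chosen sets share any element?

Echo, Flint are pairwise disjoint (Echo={Gus,Fay}; Flint={Dee,Ivy,Jae}).
Every remaining set overlaps one of these, and no 3 of the listed sets are pairwise disjoint, so 2 is the maximum.

2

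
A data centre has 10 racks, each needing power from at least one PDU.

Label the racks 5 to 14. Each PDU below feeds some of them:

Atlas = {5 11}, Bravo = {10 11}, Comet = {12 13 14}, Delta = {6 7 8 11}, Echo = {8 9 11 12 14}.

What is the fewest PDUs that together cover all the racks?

5

Atlas and Bravo and Comet and Delta and Echo together: Atlas ∪ Bravo ∪ Comet ∪ Delta ∪ Echo = {5, 6, 7, 8, 9, 10, 11, 12, 13, 14} — every rack is covered.
No 4 of the 5 PDUs cover everything (all 5 combinations miss at least one rack), so 5 is optimal.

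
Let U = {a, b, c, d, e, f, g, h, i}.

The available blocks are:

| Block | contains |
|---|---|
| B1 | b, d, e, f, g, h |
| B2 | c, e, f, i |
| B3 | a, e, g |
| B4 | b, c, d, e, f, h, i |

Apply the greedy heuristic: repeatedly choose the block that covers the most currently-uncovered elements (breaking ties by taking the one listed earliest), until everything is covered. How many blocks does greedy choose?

Greedy: pick B4 (covers 7 new) → pick B3 (covers 2 new). Total picks: 2.

2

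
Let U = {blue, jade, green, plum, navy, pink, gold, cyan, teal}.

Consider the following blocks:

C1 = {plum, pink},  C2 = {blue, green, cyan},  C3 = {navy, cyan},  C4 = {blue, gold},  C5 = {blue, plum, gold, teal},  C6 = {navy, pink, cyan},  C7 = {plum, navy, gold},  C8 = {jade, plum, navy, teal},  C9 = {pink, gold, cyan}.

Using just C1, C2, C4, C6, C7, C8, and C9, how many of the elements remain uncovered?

0

Union of C1, C2, C4, C6, C7, C8, C9 = {blue, jade, green, plum, navy, pink, gold, cyan, teal} — that's every element, so 0 are uncovered.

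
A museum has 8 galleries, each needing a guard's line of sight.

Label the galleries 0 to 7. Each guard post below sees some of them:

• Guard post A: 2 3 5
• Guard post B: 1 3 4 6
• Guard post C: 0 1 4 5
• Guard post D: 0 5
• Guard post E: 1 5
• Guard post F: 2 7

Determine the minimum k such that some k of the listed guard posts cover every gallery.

Take {B, C, F}. Their union is {0, 1, 2, 3, 4, 5, 6, 7}, which is all 8 galleries.
Only B contains 6, so B is forced; the remaining 4 galleries need at least 2 more guard posts (each remaining guard post adds at most 2) — so at least 3 guard posts are needed, and 3 is optimal.

3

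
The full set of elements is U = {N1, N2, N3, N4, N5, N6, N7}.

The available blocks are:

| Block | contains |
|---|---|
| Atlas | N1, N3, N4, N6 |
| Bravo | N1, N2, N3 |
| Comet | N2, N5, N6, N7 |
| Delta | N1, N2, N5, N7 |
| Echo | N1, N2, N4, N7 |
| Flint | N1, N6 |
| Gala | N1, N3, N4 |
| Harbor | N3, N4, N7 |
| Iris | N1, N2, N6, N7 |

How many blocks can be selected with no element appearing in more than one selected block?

Flint, Harbor are pairwise disjoint (Flint={N1,N6}; Harbor={N3,N4,N7}).
Every remaining block overlaps one of these, and no 3 of the listed blocks are pairwise disjoint, so 2 is the maximum.

2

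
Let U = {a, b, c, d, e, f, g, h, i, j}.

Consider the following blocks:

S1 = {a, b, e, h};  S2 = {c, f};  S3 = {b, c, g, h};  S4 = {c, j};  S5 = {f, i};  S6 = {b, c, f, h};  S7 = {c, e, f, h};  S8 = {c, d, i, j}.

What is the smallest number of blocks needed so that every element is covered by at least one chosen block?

Take {S1, S3, S5, S8}. Their union is {a, b, c, d, e, f, g, h, i, j}, which is all 10 elements.
No 3 of the 8 blocks cover everything (all 56 combinations miss at least one element), so 4 is optimal.

4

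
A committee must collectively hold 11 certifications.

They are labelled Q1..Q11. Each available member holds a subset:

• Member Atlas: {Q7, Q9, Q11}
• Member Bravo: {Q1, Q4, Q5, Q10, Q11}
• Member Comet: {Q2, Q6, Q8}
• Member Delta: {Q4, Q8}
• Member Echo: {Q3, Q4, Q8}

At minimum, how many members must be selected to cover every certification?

4

Take {Atlas, Bravo, Comet, Echo}. Their union is {Q1, Q2, Q3, Q4, Q5, Q6, Q7, Q8, Q9, Q10, Q11}, which is all 11 certifications.
No 3 of the 5 members cover everything (all 10 combinations miss at least one certification), so 4 is optimal.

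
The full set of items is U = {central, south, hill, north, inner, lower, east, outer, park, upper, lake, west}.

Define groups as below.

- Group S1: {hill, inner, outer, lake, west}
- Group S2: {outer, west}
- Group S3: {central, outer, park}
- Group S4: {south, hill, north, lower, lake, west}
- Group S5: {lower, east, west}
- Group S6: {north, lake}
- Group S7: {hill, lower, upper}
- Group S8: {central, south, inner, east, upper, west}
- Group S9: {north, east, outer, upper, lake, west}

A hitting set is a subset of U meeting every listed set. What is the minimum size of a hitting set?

Take H = {central, north, lower, west}. Each listed group contains at least one of these, so H is a hitting set of size 4.
No choice of 3 items meets every group, so 4 is the minimum.

4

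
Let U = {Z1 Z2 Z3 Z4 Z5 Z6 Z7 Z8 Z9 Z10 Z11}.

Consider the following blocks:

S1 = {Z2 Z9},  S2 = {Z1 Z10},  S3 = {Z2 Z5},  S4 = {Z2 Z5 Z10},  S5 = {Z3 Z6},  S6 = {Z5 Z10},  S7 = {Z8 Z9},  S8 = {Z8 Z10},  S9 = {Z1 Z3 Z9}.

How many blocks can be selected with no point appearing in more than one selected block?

4

S2, S3, S5, S7 are pairwise disjoint (S2={Z1,Z10}; S3={Z2,Z5}; S5={Z3,Z6}; S7={Z8,Z9}).
Every remaining block overlaps one of these, and no 5 of the listed blocks are pairwise disjoint, so 4 is the maximum.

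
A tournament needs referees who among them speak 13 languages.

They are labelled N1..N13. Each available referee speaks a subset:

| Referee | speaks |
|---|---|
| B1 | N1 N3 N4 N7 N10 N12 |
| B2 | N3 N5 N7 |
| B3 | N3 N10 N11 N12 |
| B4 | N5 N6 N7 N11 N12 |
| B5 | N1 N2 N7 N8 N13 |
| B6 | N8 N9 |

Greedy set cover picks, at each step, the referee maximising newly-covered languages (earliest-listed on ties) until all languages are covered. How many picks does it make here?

4

Greedy: pick B1 (covers 6 new) → pick B4 (covers 3 new) → pick B5 (covers 3 new) → pick B6 (covers 1 new). Total picks: 4.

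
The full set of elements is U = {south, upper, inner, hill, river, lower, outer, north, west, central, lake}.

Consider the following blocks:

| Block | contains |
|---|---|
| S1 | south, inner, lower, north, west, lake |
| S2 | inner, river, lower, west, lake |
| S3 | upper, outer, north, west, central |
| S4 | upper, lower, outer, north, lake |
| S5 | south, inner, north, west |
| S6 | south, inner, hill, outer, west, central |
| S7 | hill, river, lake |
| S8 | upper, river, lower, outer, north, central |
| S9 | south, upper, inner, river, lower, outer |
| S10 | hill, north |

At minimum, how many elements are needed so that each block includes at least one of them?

Take H = {upper, inner, hill}. Each listed block contains at least one of these, so H is a hitting set of size 3.
No choice of 2 elements meets every block, so 3 is the minimum.

3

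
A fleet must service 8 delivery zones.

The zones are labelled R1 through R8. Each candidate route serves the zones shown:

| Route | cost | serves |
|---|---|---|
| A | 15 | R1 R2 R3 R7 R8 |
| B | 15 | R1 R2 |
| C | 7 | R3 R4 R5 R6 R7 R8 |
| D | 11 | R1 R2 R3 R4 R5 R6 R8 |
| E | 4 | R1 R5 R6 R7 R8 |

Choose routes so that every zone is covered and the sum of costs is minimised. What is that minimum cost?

15

D, E together cover every zone (D ∪ E = {R1, R2, R3, R4, R5, R6, R7, R8}); total cost 11 + 4 = 15.
The greedy pick E, C, D costs 22; no covering selection beats 15.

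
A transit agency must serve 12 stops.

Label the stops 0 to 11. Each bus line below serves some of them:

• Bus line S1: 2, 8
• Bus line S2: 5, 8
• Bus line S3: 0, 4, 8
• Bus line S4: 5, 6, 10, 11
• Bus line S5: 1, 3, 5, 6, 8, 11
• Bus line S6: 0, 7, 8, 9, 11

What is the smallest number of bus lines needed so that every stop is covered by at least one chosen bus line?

S1 and S3 and S4 and S5 and S6 together: S1 ∪ S3 ∪ S4 ∪ S5 ∪ S6 = {0, 1, 2, 3, 4, 5, 6, 7, 8, 9, 10, 11} — every stop is covered.
No 4 of the 6 bus lines cover everything (all 15 combinations miss at least one stop), so 5 is optimal.

5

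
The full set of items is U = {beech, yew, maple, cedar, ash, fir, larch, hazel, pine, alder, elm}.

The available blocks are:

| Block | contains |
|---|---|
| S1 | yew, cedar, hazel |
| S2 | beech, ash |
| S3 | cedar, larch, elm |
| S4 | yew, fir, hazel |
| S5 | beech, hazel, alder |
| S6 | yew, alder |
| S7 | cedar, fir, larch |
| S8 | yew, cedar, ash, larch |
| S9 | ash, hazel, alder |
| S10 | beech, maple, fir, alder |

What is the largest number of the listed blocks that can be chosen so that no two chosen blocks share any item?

3

S2, S3, S4 are pairwise disjoint (S2={beech,ash}; S3={cedar,larch,elm}; S4={yew,fir,hazel}).
Every remaining block overlaps one of these, and no 4 of the listed blocks are pairwise disjoint, so 3 is the maximum.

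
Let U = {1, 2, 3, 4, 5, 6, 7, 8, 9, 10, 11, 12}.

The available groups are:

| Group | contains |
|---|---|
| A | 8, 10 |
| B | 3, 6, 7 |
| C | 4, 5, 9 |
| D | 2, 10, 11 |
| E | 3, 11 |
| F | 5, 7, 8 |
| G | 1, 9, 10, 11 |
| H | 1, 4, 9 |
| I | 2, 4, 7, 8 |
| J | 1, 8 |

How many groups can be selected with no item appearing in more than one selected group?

B, C, D, J are pairwise disjoint (B={3,6,7}; C={4,5,9}; D={2,10,11}; J={1,8}).
Every remaining group overlaps one of these, and no 5 of the listed groups are pairwise disjoint, so 4 is the maximum.

4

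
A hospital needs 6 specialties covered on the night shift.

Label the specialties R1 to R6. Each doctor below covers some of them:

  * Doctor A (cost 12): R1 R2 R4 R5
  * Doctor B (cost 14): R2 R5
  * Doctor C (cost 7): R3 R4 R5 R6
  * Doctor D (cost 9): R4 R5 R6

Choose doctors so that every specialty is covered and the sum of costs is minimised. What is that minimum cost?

19

A, C together cover every specialty (A ∪ C = {R1, R2, R3, R4, R5, R6}); total cost 12 + 7 = 19.
No covering selection has total cost below 19.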